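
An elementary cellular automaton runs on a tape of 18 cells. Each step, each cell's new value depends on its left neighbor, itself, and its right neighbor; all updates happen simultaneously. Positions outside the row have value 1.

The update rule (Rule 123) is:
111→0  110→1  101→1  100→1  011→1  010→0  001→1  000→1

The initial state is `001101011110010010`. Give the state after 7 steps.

111110000011100000

111110110011101101
000011111110111111
111110000011100000
000011111110111111  (repeats step 2; period 2)
step 7: 111110000011100000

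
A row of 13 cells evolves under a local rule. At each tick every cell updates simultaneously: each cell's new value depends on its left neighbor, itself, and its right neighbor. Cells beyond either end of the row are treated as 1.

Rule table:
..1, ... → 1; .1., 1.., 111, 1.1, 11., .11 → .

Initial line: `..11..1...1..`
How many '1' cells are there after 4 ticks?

.1...1..11..1
...11..1...1.
.11...1..11..
....11..1...1
count of 1: 4

4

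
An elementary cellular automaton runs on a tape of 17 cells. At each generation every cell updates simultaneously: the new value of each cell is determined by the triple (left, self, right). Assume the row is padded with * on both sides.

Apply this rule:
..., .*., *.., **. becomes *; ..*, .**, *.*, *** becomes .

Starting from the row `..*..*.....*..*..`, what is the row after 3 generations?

*.**.*****.**.**.
*..*.....*..*..*.
**.*****.**.**.*.

**.*****.**.**.*.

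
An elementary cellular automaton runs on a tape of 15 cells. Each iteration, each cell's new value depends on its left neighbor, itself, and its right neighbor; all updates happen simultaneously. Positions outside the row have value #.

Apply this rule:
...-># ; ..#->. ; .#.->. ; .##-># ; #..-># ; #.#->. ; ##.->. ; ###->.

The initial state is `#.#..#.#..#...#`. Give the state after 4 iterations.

#....#..###...#

...#....#..##.#
##..###..#.#..#
..#.#..#....#.#
#....#..###...#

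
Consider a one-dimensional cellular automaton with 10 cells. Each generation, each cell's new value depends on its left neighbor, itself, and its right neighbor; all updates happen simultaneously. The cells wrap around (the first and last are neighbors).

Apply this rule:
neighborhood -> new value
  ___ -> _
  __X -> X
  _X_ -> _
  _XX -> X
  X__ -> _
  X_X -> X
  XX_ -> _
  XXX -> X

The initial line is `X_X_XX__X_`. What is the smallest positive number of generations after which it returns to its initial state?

_X_XX__X_X
X_XX__X_X_
_XX__X_X_X
XX__X_X_X_
X__X_X_X_X
__X_X_X_XX
_X_X_X_XX_
X_X_X_XX__
_X_X_XX__X
X_X_XX__X_

10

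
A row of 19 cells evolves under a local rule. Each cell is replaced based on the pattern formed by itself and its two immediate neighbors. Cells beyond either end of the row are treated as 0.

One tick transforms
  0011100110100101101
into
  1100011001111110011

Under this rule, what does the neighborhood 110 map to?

0

At position 4 the neighborhood is 110; the next row has 0 there.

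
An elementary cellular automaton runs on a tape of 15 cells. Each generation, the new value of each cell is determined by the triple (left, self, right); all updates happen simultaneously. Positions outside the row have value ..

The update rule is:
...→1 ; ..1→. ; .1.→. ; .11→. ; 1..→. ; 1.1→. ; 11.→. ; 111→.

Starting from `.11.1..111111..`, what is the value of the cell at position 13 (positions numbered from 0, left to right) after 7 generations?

..............1
1111111111111..
..............1  (repeats generation 1; period 2)
generation 7: ..............1
position 13 holds .

.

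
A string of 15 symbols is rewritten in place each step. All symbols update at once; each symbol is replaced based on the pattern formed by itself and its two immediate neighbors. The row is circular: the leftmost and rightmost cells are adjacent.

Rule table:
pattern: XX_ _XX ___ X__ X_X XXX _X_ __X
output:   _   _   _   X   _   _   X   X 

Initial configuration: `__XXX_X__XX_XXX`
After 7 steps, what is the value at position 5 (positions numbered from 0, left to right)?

_

XX____XXX______
__X__X___X____X
XXXXXXX_XXX__XX
___________XX__
__________X__X_
_________XXXXXX
X_______X______
position 5 holds _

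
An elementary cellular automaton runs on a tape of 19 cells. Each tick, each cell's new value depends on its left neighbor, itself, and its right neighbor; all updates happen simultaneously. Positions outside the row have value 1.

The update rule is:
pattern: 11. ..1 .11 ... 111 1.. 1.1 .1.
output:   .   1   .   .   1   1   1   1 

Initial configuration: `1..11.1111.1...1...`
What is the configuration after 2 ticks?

1..1111..1.1.1.1.1.

.11..1.11.111.111.1
1..1111..1.1.1.1.1.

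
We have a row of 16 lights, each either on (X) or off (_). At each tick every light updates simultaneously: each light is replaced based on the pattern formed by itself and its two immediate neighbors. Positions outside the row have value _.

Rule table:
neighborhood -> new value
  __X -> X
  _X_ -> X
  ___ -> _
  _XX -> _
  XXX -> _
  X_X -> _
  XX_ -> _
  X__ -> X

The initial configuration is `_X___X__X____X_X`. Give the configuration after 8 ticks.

XXX_XXXXXX__XX_X
__________XX___X
_________X__X_XX
________XXXXX___
_______X_____X__
______XXX___XXX_
_____X___X_X___X
____XXX_XX_XX_XX

____XXX_XX_XX_XX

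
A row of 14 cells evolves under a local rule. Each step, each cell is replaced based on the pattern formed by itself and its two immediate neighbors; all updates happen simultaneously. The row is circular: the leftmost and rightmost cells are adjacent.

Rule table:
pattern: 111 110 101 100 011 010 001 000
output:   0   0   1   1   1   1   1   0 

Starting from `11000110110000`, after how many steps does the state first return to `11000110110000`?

10101101101001
01111011011111
11000110110000

3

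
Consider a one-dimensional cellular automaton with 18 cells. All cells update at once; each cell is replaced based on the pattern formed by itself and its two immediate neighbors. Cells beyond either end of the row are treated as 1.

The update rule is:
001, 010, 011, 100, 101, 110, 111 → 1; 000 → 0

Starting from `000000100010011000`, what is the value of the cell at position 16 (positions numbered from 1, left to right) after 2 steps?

100001110111111101
110011111111111111
position 16 holds 1

1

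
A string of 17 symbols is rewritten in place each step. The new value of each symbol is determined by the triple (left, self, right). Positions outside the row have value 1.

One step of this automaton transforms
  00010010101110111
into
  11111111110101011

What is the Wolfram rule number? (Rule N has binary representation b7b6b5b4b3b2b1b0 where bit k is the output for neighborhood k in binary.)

183

position 11: 111 → 1  (bit 7 = 1)
position 12: 110 → 0  (bit 6 = 0)
position 7: 101 → 1  (bit 5 = 1)
position 0: 100 → 1  (bit 4 = 1)
position 10: 011 → 0  (bit 3 = 0)
position 3: 010 → 1  (bit 2 = 1)
position 2: 001 → 1  (bit 1 = 1)
position 1: 000 → 1  (bit 0 = 1)
bits b7..b0 = 10110111 = 183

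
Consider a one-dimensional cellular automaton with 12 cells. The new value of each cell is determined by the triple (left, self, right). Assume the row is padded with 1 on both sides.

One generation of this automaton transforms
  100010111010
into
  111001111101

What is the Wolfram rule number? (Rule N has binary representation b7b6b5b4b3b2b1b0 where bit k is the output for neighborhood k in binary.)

249

position 7: 111 → 1  (bit 7 = 1)
position 0: 110 → 1  (bit 6 = 1)
position 5: 101 → 1  (bit 5 = 1)
position 1: 100 → 1  (bit 4 = 1)
position 6: 011 → 1  (bit 3 = 1)
position 4: 010 → 0  (bit 2 = 0)
position 3: 001 → 0  (bit 1 = 0)
position 2: 000 → 1  (bit 0 = 1)
bits b7..b0 = 11111001 = 249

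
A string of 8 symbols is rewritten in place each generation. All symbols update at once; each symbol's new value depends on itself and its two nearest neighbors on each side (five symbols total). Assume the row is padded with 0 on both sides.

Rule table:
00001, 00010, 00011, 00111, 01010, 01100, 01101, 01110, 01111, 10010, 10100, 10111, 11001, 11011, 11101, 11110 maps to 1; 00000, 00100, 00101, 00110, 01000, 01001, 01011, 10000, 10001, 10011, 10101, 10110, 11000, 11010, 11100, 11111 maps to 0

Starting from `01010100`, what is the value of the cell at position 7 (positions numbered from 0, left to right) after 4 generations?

10101100
01000100
10001000
00010000
position 7 holds 0

0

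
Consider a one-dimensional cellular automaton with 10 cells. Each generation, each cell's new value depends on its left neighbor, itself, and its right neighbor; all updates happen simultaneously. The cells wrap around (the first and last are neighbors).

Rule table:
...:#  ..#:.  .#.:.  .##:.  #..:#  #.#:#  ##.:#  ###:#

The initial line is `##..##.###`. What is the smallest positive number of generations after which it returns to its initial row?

10

generation 1: ###..##.##
generation 2: ####..##.#
generation 3: #####..##.
generation 4: .#####..##
generation 5: #.#####..#
generation 6: ##.#####..
generation 7: .##.#####.
generation 8: ..##.#####
generation 9: #..##.####
generation 10: ##..##.###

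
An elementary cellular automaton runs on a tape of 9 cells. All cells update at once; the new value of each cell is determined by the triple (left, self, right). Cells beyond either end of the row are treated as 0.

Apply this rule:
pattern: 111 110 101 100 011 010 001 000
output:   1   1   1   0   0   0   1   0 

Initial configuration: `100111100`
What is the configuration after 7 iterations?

101000000

001011100
010101100
101010100
010101000
101010000
010100000
101000000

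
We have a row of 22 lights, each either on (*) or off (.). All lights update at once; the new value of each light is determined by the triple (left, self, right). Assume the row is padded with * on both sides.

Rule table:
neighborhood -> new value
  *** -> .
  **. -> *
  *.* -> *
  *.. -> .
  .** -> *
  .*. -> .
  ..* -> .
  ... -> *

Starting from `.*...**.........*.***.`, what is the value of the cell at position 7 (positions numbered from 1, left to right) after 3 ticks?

.

tick 1: *..*.**.*******..**.**
tick 2: *...*****.....*..****.
tick 3: *.*.*...*.***....*..**
position 7 holds .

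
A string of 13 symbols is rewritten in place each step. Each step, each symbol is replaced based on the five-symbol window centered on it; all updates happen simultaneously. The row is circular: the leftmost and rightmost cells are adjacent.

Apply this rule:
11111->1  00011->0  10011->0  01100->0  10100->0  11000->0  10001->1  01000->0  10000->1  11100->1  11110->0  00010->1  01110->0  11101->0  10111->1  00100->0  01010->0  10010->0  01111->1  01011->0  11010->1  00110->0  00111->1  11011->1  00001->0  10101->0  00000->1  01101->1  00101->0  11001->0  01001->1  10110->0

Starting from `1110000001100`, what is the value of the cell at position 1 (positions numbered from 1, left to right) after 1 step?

step 1: 1010111000000
position 1 holds 1

1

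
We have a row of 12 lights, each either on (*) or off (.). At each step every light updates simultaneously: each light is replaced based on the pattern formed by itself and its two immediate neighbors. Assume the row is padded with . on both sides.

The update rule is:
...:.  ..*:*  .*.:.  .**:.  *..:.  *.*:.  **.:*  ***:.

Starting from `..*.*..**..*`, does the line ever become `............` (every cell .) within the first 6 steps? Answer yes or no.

.*....*.*.*.
*....*......
....*.......
...*........
..*.........
.*..........
step 6 is .*.........., still not uniform .

no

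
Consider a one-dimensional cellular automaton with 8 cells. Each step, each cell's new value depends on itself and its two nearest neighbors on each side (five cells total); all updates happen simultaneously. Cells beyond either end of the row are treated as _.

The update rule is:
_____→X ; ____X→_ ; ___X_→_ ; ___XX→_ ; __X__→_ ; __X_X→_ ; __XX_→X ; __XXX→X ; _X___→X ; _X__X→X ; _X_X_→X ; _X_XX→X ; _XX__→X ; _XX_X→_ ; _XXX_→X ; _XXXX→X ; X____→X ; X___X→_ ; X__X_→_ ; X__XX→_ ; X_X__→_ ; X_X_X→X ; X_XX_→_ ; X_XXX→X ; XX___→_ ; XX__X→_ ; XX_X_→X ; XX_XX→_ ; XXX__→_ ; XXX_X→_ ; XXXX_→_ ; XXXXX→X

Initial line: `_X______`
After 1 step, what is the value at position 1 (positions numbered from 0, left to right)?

_

__XXXXXX
position 1 holds _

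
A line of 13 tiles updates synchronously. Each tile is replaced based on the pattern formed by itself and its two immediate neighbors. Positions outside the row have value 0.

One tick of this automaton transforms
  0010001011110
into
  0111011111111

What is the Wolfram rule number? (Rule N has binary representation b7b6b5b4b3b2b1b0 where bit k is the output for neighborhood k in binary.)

254

position 9: 111 → 1  (bit 7 = 1)
position 11: 110 → 1  (bit 6 = 1)
position 7: 101 → 1  (bit 5 = 1)
position 3: 100 → 1  (bit 4 = 1)
position 8: 011 → 1  (bit 3 = 1)
position 2: 010 → 1  (bit 2 = 1)
position 1: 001 → 1  (bit 1 = 1)
position 0: 000 → 0  (bit 0 = 0)
bits b7..b0 = 11111110 = 254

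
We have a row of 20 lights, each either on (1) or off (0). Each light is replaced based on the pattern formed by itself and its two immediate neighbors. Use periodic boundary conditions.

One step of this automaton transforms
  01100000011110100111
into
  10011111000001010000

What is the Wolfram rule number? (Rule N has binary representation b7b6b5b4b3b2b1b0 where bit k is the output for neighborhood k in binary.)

49

position 10: 111 → 0  (bit 7 = 0)
position 2: 110 → 0  (bit 6 = 0)
position 0: 101 → 1  (bit 5 = 1)
position 3: 100 → 1  (bit 4 = 1)
position 1: 011 → 0  (bit 3 = 0)
position 14: 010 → 0  (bit 2 = 0)
position 8: 001 → 0  (bit 1 = 0)
position 4: 000 → 1  (bit 0 = 1)
bits b7..b0 = 00110001 = 49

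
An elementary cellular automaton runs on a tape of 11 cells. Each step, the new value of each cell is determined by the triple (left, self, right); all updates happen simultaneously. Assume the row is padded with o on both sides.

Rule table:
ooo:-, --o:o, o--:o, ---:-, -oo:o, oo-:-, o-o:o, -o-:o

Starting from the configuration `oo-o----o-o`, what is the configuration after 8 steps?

step 1: --ooo--oooo
step 2: ooo--ooo---
step 3: ---ooo--o-o
step 4: o-oo--ooooo
step 5: -oo-ooo----
step 6: oo-oo--o--o
step 7: --oo-oooooo
step 8: ooo-oo-----

ooo-oo-----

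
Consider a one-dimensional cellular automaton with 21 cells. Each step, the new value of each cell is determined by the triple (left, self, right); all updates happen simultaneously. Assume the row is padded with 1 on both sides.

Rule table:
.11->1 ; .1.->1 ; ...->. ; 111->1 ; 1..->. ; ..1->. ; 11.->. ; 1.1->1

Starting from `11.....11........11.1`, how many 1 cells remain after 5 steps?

5

1......1.........1.11
.......1.........1111
.......1.........1111  (fixed point — unchanged through step 5)
count of 1: 5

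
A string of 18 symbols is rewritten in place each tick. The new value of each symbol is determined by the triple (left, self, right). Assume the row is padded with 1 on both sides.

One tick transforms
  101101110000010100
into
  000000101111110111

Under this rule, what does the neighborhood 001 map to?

1

At position 12 the neighborhood is 001; the next row has 1 there.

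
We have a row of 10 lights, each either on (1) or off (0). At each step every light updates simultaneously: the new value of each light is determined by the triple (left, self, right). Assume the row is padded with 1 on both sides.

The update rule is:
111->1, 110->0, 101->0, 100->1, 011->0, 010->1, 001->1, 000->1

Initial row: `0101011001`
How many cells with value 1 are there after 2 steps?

5

0101000110
0101111000
count of 1: 5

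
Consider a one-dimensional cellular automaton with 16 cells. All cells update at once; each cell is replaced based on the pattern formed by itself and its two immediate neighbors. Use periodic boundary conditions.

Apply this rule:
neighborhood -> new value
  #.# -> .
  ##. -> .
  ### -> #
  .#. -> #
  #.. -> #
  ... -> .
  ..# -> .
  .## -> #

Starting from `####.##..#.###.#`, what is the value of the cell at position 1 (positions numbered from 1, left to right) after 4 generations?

###..#.#.#.##..#
##.#.#.#.#.#.#.#
#..#.#.#.#.#.#.#
.#.#.#.#.#.#.#.#
position 1 holds .

.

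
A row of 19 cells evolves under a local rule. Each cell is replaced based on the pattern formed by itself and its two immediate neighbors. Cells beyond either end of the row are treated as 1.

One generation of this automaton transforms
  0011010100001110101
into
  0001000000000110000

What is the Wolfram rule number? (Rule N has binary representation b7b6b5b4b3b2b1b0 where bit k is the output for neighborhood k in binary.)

192

position 13: 111 → 1  (bit 7 = 1)
position 3: 110 → 1  (bit 6 = 1)
position 4: 101 → 0  (bit 5 = 0)
position 0: 100 → 0  (bit 4 = 0)
position 2: 011 → 0  (bit 3 = 0)
position 5: 010 → 0  (bit 2 = 0)
position 1: 001 → 0  (bit 1 = 0)
position 9: 000 → 0  (bit 0 = 0)
bits b7..b0 = 11000000 = 192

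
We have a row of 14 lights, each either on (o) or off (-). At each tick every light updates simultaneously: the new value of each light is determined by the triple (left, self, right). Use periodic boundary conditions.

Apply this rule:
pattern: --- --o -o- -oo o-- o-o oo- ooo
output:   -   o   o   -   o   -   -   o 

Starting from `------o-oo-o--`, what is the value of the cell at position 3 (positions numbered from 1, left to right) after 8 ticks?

tick 1: -----oo----oo-
tick 2: ----o--o--o--o
tick 3: o--ooooooooooo
tick 4: -oo-oooooooooo
tick 5: -----oooooooo-
tick 6: ----o-oooooo-o
tick 7: o--oo--oooo--o
tick 8: -oo--oo-oo-oo-
position 3 holds o

o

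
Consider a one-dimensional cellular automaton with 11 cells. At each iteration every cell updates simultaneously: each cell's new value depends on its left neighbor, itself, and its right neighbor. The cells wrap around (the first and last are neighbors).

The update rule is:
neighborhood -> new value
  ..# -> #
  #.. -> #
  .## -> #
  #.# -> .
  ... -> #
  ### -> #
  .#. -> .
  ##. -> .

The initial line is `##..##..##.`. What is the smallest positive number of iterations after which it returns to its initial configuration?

#.###.###..
..##..##.##
###.###..#.
##..##.##..
#.###..#.##
..##.##..##
###..#.###.
##.##..##..
#..#.###.##
.##..##..##
.#.###.###.
#..##..##.#
.###.###..#
.##..##.##.
##.###..#.#
#..##.##..#
.###..#.###
.##.##..##.
##..#.###.#
#.##..##..#
..#.###.###
##..##..##.

22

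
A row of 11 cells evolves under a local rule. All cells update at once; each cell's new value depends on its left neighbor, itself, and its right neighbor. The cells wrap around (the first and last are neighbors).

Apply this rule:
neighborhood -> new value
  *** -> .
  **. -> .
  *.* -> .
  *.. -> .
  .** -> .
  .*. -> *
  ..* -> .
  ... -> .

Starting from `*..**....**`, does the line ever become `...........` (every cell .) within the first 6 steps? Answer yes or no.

yes

...........
all cells are . at step 1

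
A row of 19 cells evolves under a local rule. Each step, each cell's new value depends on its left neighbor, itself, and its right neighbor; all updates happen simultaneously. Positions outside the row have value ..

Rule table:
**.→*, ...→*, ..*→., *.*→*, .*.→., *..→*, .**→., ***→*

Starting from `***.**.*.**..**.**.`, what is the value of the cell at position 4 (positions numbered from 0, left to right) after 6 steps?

step 1: .***.**.*.**..**.**
step 2: ..***.**.*.**..**.*
step 3: *..***.**.*.**..**.
step 4: .*..***.**.*.**..**
step 5: ..*..***.**.*.**..*
step 6: *..*..***.**.*.**..
position 4 holds .

.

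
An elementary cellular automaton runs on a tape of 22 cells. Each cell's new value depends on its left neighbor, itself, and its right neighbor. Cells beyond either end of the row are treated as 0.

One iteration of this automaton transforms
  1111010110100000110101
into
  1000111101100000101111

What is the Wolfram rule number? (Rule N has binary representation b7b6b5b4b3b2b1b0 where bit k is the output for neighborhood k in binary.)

position 1: 111 → 0  (bit 7 = 0)
position 3: 110 → 0  (bit 6 = 0)
position 4: 101 → 1  (bit 5 = 1)
position 11: 100 → 0  (bit 4 = 0)
position 0: 011 → 1  (bit 3 = 1)
position 5: 010 → 1  (bit 2 = 1)
position 15: 001 → 0  (bit 1 = 0)
position 12: 000 → 0  (bit 0 = 0)
bits b7..b0 = 00101100 = 44

44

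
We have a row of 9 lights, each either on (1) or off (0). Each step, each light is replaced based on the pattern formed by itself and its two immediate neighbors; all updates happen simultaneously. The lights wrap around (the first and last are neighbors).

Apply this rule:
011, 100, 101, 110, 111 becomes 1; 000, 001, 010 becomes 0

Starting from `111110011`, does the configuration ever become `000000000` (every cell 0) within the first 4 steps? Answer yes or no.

step 1: 111111011
step 2: 111111111
step 3: 111111111  (fixed point — unchanged through step 4)
step 4 is 111111111, still not uniform 0

no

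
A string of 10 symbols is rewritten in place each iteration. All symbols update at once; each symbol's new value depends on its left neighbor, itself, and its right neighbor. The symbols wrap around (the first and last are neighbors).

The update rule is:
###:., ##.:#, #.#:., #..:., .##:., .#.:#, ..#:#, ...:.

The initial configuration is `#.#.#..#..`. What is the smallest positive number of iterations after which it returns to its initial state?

#.#.#.##.#
#.#.#..#..

2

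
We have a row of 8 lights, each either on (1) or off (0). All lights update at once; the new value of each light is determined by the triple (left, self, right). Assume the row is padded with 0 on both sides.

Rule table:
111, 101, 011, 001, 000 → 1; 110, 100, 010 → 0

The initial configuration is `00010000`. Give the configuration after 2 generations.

11100111
11001110

11001110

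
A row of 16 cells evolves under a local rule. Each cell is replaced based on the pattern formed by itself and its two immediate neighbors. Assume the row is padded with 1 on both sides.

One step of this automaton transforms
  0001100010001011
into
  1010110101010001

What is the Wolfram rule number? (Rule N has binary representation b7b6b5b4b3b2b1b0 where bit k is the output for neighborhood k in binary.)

position 15: 111 → 1  (bit 7 = 1)
position 4: 110 → 1  (bit 6 = 1)
position 13: 101 → 0  (bit 5 = 0)
position 0: 100 → 1  (bit 4 = 1)
position 3: 011 → 0  (bit 3 = 0)
position 8: 010 → 0  (bit 2 = 0)
position 2: 001 → 1  (bit 1 = 1)
position 1: 000 → 0  (bit 0 = 0)
bits b7..b0 = 11010010 = 210

210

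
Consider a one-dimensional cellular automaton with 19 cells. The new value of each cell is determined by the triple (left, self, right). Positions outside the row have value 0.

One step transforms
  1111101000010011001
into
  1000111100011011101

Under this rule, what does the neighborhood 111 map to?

0

At position 1 the neighborhood is 111; the next row has 0 there.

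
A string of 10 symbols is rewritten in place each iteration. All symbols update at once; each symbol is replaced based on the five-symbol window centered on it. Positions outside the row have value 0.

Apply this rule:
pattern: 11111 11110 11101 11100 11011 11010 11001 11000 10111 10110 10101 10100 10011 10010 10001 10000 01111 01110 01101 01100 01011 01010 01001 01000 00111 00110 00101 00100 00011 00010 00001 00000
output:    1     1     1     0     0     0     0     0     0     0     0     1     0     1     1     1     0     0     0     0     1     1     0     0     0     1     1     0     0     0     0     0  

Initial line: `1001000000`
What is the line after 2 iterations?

0000100100

iteration 1: 0010010000
iteration 2: 0000100100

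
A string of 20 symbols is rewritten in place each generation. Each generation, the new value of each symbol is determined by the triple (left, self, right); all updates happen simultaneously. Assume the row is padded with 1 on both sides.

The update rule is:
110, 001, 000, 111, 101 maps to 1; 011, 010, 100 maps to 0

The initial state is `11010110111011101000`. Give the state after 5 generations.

11111110101101110110

11101011011101110011
11110101101110110101
11111010110111011010
11111101011011101101
11111110101101110110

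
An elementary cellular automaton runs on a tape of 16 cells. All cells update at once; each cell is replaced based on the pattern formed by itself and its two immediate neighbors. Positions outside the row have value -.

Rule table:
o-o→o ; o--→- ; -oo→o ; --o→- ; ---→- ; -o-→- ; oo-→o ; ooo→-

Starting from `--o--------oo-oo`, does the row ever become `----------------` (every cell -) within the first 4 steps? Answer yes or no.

yes

step 1: -----------ooooo
step 2: -----------o---o
step 3: ----------------
all cells are - at step 3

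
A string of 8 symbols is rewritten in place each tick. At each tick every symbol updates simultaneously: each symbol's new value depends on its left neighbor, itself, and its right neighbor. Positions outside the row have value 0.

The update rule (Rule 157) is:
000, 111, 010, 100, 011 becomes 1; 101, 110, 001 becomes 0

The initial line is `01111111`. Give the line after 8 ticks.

01111110
01111101
01111001
01110101
01100101
01010101
01010101  (fixed point — unchanged through tick 8)

01010101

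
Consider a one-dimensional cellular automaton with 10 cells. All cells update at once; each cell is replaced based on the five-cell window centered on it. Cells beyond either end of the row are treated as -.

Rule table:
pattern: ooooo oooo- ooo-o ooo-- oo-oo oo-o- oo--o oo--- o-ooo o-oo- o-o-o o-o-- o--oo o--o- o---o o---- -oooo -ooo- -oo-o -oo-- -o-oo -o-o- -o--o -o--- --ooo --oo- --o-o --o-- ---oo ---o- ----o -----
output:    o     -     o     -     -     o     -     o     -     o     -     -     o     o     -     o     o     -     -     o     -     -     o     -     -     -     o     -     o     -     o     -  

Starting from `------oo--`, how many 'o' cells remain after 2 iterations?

2

iteration 1: ----oo-ooo
iteration 2: --oo------
count of o: 2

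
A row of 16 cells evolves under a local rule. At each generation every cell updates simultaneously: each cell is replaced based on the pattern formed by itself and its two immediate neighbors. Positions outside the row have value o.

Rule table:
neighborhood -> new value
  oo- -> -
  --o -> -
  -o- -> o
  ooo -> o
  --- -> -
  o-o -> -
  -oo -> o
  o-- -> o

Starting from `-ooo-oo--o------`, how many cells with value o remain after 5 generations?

-oo--o-o-oo-----
-o-o-o-o-o-o----
-o-o-o-o-o-oo---
-o-o-o-o-o-o-o--
-o-o-o-o-o-o-oo-
count of o: 8

8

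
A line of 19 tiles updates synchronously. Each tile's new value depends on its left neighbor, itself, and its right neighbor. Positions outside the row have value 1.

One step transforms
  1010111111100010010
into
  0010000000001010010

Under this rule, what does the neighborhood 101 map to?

0

At position 1 the neighborhood is 101; the next row has 0 there.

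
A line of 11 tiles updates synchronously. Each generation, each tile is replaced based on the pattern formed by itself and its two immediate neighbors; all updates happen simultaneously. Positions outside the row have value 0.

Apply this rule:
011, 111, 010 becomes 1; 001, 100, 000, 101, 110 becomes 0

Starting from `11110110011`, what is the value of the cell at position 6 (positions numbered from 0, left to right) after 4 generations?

0

11100100010
11000100010
10000100010
10000100010
position 6 holds 0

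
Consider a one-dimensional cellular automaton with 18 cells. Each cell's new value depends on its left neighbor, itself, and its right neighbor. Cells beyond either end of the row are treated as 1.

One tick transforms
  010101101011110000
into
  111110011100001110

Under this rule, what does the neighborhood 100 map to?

1

At position 14 the neighborhood is 100; the next row has 1 there.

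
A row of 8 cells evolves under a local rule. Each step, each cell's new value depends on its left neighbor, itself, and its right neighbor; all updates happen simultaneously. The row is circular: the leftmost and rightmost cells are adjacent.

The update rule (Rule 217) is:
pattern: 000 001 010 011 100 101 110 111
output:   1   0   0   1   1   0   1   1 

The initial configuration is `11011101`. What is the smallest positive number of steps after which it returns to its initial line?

step 1: 11011101

1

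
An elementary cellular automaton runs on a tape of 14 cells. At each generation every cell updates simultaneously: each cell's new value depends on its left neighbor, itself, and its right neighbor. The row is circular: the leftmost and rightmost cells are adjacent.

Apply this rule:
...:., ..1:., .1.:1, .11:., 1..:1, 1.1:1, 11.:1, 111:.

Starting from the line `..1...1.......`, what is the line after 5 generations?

......11..11..

generation 1: ..11..11......
generation 2: ...11..11.....
generation 3: ....11..11....
generation 4: .....11..11...
generation 5: ......11..11..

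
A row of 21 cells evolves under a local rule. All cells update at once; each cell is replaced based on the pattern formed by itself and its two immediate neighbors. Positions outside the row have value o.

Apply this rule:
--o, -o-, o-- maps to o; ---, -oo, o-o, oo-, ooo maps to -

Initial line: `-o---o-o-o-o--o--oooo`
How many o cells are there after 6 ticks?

4

-oo-oo-o-o-oooooo----
-------o-o-------o--o
o-----oo-oo-----oooo-
-o---o-----o---o-----
-oo-ooo---ooo-ooo---o
-------o-o-------o-o-
count of o: 4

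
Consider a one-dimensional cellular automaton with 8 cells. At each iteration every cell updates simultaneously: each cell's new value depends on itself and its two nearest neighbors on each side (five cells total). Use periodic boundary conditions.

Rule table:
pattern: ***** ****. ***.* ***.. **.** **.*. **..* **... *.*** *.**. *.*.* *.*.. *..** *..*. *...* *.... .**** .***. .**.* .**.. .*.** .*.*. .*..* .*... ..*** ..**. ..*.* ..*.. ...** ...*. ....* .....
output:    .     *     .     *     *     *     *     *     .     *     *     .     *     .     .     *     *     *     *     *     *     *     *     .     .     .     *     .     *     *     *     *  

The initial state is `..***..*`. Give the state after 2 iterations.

.**.****

**.***..
.**.****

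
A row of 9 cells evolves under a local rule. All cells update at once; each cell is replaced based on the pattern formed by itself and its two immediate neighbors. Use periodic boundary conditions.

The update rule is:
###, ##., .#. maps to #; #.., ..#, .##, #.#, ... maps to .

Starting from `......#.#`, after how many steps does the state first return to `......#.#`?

......#.#

1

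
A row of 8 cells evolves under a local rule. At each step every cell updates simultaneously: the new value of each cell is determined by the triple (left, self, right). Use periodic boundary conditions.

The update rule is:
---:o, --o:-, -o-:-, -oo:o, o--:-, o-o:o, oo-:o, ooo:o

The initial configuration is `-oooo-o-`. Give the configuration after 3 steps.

-ooooo--
-ooooo-o
ooooooo-

ooooooo-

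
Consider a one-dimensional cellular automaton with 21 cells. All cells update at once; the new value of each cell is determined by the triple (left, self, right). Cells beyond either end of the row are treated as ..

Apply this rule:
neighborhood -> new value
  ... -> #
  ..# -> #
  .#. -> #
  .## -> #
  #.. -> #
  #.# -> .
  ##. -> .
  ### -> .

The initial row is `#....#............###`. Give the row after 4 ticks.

#...................#

###################..
#..................##
####################.
#...................#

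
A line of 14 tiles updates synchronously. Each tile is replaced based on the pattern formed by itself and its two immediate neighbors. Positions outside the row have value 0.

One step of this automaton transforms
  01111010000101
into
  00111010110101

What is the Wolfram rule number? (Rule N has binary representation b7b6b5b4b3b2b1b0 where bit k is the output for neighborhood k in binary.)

197

position 2: 111 → 1  (bit 7 = 1)
position 4: 110 → 1  (bit 6 = 1)
position 5: 101 → 0  (bit 5 = 0)
position 7: 100 → 0  (bit 4 = 0)
position 1: 011 → 0  (bit 3 = 0)
position 6: 010 → 1  (bit 2 = 1)
position 0: 001 → 0  (bit 1 = 0)
position 8: 000 → 1  (bit 0 = 1)
bits b7..b0 = 11000101 = 197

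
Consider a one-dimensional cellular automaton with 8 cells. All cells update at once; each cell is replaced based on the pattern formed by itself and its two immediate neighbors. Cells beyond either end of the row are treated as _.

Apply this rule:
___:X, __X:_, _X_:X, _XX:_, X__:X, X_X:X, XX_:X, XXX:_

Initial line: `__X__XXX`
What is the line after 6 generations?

generation 1: X_XX___X
generation 2: XX_XXX_X
generation 3: _XX__XXX
generation 4: __XX___X
generation 5: X__XXX_X
generation 6: XX___XXX

XX___XXX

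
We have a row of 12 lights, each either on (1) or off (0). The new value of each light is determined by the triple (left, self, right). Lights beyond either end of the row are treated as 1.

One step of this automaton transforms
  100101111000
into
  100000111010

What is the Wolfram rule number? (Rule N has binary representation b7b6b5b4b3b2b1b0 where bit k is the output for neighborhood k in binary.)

193

position 6: 111 → 1  (bit 7 = 1)
position 0: 110 → 1  (bit 6 = 1)
position 4: 101 → 0  (bit 5 = 0)
position 1: 100 → 0  (bit 4 = 0)
position 5: 011 → 0  (bit 3 = 0)
position 3: 010 → 0  (bit 2 = 0)
position 2: 001 → 0  (bit 1 = 0)
position 10: 000 → 1  (bit 0 = 1)
bits b7..b0 = 11000001 = 193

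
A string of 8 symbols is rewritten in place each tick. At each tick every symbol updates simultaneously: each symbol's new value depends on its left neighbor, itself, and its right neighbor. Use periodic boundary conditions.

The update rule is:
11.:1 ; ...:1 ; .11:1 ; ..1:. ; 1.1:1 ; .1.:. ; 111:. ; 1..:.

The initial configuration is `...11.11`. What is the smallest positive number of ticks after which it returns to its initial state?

4

tick 1: .1.11111
tick 2: 1.11...1
tick 3: 1111.1.1
tick 4: ...11.11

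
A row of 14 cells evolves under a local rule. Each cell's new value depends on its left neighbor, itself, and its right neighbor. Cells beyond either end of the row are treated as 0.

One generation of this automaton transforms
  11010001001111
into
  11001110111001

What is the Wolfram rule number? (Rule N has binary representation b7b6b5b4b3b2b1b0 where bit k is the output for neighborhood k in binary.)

91

position 11: 111 → 0  (bit 7 = 0)
position 1: 110 → 1  (bit 6 = 1)
position 2: 101 → 0  (bit 5 = 0)
position 4: 100 → 1  (bit 4 = 1)
position 0: 011 → 1  (bit 3 = 1)
position 3: 010 → 0  (bit 2 = 0)
position 6: 001 → 1  (bit 1 = 1)
position 5: 000 → 1  (bit 0 = 1)
bits b7..b0 = 01011011 = 91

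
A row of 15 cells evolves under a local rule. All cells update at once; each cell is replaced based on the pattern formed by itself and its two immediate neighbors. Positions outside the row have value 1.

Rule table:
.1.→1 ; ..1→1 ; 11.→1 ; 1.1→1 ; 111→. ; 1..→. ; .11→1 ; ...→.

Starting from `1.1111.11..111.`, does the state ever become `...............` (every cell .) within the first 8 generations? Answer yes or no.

generation 1: 111..1111.11.11
generation 2: ..1.11..111111.
generation 3: .11111.11....11
generation 4: 11...1111...11.
generation 5: .1..11..1..1111
generation 6: 11.111.11.11...
generation 7: .111.1111111..1
generation 8: 11.111.....1.11
generation 8 is 11.111.....1.11, still not uniform .

no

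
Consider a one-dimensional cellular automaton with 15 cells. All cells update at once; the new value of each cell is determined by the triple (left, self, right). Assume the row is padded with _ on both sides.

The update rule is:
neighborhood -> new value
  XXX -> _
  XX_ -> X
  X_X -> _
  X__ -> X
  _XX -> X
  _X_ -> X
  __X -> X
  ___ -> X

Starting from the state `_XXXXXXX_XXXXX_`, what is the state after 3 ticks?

X______X_X____X

tick 1: XX_____X_X___XX
tick 2: XXXXXXXX_XXXXXX
tick 3: X______X_X____X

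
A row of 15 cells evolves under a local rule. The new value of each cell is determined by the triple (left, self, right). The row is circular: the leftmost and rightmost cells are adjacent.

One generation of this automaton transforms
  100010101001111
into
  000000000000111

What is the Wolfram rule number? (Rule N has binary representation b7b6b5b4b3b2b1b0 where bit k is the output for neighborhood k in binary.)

position 12: 111 → 1  (bit 7 = 1)
position 0: 110 → 0  (bit 6 = 0)
position 5: 101 → 0  (bit 5 = 0)
position 1: 100 → 0  (bit 4 = 0)
position 11: 011 → 0  (bit 3 = 0)
position 4: 010 → 0  (bit 2 = 0)
position 3: 001 → 0  (bit 1 = 0)
position 2: 000 → 0  (bit 0 = 0)
bits b7..b0 = 10000000 = 128

128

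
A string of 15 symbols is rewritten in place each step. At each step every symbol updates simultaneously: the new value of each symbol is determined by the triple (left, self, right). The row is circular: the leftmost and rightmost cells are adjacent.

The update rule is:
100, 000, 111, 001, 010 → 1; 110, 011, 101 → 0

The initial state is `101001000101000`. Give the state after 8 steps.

101111111101111
000111111000111
111011110111010
010001100010010
111110011111111
111101101111111
111000000111111
110111111011111

110111111011111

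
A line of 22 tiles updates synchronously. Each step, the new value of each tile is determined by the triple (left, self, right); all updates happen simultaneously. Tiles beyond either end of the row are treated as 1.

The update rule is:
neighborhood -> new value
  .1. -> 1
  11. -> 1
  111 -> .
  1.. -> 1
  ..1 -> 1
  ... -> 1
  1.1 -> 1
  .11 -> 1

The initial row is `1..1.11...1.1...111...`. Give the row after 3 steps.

11111111111111111.1111

11111111111111111.1111
................111...
11111111111111111.1111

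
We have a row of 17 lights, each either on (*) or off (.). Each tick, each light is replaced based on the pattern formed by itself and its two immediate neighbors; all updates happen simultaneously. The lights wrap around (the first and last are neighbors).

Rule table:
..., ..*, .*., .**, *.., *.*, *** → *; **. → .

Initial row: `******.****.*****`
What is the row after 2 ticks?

****.****.*******

*****.****.******
****.****.*******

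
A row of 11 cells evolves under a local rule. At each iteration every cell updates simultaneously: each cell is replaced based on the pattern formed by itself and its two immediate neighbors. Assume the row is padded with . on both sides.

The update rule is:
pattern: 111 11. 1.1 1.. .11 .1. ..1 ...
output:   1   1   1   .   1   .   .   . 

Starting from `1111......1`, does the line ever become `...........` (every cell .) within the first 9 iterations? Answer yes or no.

no

1111.......
1111.......  (fixed point — unchanged through iteration 9)
iteration 9 is 1111......., still not uniform .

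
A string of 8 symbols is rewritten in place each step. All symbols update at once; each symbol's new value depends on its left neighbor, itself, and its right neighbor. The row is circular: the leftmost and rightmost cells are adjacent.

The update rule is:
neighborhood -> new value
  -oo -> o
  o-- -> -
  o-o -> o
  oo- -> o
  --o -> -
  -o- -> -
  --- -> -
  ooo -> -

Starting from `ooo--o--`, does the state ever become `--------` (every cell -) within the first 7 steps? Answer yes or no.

o-o-----
-o------
--------
all cells are - at step 3

yes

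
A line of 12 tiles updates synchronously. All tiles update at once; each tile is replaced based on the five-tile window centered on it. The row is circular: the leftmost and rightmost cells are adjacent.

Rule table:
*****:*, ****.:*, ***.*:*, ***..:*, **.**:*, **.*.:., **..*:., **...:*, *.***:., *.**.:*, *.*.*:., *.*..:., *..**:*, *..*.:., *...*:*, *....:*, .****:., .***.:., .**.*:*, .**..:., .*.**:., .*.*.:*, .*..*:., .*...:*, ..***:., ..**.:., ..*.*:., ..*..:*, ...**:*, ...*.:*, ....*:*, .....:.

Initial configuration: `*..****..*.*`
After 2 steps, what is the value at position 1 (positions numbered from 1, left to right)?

step 1: ..*..**....*
step 2: ..*.*..*****
position 1 holds .

.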